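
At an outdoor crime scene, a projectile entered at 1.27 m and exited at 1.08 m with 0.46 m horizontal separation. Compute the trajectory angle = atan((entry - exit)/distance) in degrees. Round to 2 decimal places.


Bullet trajectory angle:
Height difference = 1.27 - 1.08 = 0.19 m
angle = atan(0.19 / 0.46)
angle = atan(0.413043)
angle = 22.44 degrees

22.44


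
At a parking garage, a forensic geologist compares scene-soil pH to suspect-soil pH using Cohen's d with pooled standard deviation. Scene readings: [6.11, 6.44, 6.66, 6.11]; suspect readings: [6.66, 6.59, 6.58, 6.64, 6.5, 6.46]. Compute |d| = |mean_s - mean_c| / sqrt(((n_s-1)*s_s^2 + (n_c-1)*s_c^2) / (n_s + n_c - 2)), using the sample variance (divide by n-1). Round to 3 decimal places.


Pooled-variance Cohen's d for soil pH comparison:
Scene mean = 25.32 / 4 = 6.33
Suspect mean = 39.43 / 6 = 6.571667
Scene sample variance s_s^2 = 0.0726
Suspect sample variance s_c^2 = 0.006097
Pooled variance = ((n_s-1)*s_s^2 + (n_c-1)*s_c^2) / (n_s + n_c - 2) = 0.031035
Pooled SD = sqrt(0.031035) = 0.176168
Mean difference = -0.241667
|d| = |-0.241667| / 0.176168 = 1.372

1.372


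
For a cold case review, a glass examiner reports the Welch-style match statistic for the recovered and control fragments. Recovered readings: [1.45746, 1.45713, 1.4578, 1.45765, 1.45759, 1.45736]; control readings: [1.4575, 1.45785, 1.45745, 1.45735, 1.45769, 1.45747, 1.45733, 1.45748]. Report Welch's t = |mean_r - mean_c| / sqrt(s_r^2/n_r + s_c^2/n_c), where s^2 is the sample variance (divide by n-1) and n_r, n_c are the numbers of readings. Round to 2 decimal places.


Welch's t-criterion for glass RI comparison:
Recovered mean = sum / n_r = 8.74499 / 6 = 1.4574983
Control mean = sum / n_c = 11.66012 / 8 = 1.457515
Recovered sample variance s_r^2 = 5.57367e-08
Control sample variance s_c^2 = 3.02857e-08
Welch SE (unpooled) = sqrt(s_r^2/n_r + s_c^2/n_c) = sqrt(9.28944e-09 + 3.78571e-09) = sqrt(1.30751e-08) = 0.000114346
|mean_r - mean_c| = 1.66667e-05
t = 1.66667e-05 / 0.000114346 = 0.15

0.15


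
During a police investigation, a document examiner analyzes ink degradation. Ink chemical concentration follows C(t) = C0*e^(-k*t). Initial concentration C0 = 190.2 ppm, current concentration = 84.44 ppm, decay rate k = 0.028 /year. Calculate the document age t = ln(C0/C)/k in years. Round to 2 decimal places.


Document age estimation:
C0/C = 190.2 / 84.44 = 2.252487
ln(C0/C) = 0.812035
t = 0.812035 / 0.028 = 29.00 years

29.00


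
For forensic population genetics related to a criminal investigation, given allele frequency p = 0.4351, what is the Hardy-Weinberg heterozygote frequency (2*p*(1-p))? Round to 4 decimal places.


Hardy-Weinberg heterozygote frequency:
q = 1 - p = 1 - 0.4351 = 0.5649
2pq = 2 * 0.4351 * 0.5649 = 0.4916

0.4916


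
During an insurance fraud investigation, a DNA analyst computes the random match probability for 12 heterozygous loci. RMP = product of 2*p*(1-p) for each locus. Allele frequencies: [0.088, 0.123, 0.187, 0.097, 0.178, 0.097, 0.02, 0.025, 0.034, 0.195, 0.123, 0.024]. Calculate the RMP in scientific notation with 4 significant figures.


Computing RMP for 12 loci:
Locus 1: 2 * 0.088 * 0.912 = 0.160512
Locus 2: 2 * 0.123 * 0.877 = 0.215742
Locus 3: 2 * 0.187 * 0.813 = 0.304062
Locus 4: 2 * 0.097 * 0.903 = 0.175182
Locus 5: 2 * 0.178 * 0.822 = 0.292632
Locus 6: 2 * 0.097 * 0.903 = 0.175182
Locus 7: 2 * 0.02 * 0.98 = 0.0392
Locus 8: 2 * 0.025 * 0.975 = 0.04875
Locus 9: 2 * 0.034 * 0.966 = 0.065688
Locus 10: 2 * 0.195 * 0.805 = 0.31395
Locus 11: 2 * 0.123 * 0.877 = 0.215742
Locus 12: 2 * 0.024 * 0.976 = 0.046848
RMP = 3.767e-11

3.767e-11


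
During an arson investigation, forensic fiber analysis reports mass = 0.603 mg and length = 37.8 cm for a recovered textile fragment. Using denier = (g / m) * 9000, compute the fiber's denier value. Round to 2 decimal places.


Denier calculation:
Mass in grams = 0.603 mg / 1000 = 0.000603 g
Length in meters = 37.8 cm / 100 = 0.378 m
Linear density = mass / length = 0.000603 / 0.378 = 0.00159524 g/m
Denier = (g/m) * 9000 = 0.00159524 * 9000 = 14.36

14.36


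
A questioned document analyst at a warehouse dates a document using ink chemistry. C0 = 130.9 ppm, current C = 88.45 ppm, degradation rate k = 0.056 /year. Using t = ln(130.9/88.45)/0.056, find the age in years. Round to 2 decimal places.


Document age estimation:
C0/C = 130.9 / 88.45 = 1.479932
ln(C0/C) = 0.391996
t = 0.391996 / 0.056 = 7.00 years

7.00


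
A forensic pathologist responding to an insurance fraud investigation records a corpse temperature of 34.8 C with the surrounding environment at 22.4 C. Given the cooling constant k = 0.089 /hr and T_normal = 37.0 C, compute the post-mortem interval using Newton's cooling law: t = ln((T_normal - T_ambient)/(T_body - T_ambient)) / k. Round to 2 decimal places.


Using Newton's law of cooling:
t = ln((T_normal - T_ambient) / (T_body - T_ambient)) / k
T_normal - T_ambient = 14.6
T_body - T_ambient = 12.4
Ratio = 1.177419
ln(ratio) = 0.163325
t = 0.163325 / 0.089 = 1.84 hours

1.84


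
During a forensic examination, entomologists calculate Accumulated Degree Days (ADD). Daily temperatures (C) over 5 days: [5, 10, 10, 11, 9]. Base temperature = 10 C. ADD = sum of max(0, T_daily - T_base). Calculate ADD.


Computing ADD day by day:
Day 1: max(0, 5 - 10) = 0
Day 2: max(0, 10 - 10) = 0
Day 3: max(0, 10 - 10) = 0
Day 4: max(0, 11 - 10) = 1
Day 5: max(0, 9 - 10) = 0
Total ADD = 1

1


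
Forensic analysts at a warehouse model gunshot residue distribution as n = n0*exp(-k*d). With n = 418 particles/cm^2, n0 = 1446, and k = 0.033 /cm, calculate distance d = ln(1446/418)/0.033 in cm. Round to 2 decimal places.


GSR distance calculation:
n0/n = 1446 / 418 = 3.45933
ln(n0/n) = 1.241075
d = 1.241075 / 0.033 = 37.61 cm

37.61


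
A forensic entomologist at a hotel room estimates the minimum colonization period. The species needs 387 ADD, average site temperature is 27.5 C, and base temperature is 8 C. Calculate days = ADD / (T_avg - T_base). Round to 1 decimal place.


Insect development time:
Effective temperature = avg_temp - T_base = 27.5 - 8 = 19.5 C
Days = ADD / effective_temp = 387 / 19.5 = 19.8 days

19.8


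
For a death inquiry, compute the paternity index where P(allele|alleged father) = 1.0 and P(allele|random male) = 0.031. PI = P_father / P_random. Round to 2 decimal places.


Paternity Index calculation:
PI = P(allele|father) / P(allele|random)
PI = 1.0 / 0.031
PI = 32.26

32.26


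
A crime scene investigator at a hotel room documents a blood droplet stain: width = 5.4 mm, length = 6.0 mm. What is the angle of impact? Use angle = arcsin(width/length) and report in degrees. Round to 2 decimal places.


Blood spatter impact angle calculation:
width / length = 5.4 / 6.0 = 0.9
angle = arcsin(0.9)
angle = 64.16 degrees

64.16


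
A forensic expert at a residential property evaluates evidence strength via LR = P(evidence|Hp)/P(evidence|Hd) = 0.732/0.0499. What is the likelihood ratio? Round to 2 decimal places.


Likelihood ratio calculation:
LR = P(E|Hp) / P(E|Hd)
LR = 0.732 / 0.0499
LR = 14.67

14.67


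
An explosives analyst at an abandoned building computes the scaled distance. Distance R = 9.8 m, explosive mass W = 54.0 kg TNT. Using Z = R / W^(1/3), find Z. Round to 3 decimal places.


Scaled distance calculation:
W^(1/3) = 54.0^(1/3) = 3.779763
Z = R / W^(1/3) = 9.8 / 3.779763
Z = 2.593 m/kg^(1/3)

2.593


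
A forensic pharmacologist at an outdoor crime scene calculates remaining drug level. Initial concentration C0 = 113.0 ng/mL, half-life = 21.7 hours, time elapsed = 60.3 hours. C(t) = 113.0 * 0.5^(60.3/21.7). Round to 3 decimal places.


Drug concentration decay:
Number of half-lives = t / t_half = 60.3 / 21.7 = 2.778802
Decay factor = 0.5^2.778802 = 0.14571265
C(t) = 113.0 * 0.14571265 = 16.466 ng/mL

16.466


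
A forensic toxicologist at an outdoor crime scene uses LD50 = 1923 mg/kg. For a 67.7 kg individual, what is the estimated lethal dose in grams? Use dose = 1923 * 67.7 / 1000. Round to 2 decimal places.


Lethal dose calculation:
Lethal dose = LD50 * body_weight / 1000
= 1923 * 67.7 / 1000
= 130187.1 / 1000
= 130.19 g

130.19


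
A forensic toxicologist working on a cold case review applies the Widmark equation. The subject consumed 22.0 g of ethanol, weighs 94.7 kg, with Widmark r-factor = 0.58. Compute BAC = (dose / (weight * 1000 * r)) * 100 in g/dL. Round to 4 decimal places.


Applying the Widmark formula:
BAC = (dose_g / (body_wt * 1000 * r)) * 100
Denominator = 94.7 * 1000 * 0.58 = 54926
BAC = (22.0 / 54926) * 100
BAC = 0.0401 g/dL

0.0401


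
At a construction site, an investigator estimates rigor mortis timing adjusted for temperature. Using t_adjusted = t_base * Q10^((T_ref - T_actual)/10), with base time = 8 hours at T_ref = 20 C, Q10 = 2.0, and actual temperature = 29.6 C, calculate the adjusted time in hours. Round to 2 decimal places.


Rigor mortis time adjustment:
Exponent = (T_ref - T_actual) / 10 = (20 - 29.6) / 10 = -0.96
Q10 factor = 2.0^-0.96 = 0.51406
t_adjusted = 8 * 0.51406 = 4.11 hours

4.11


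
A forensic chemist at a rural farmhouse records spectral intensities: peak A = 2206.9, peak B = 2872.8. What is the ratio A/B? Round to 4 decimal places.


Spectral peak ratio:
Peak A = 2206.9 counts
Peak B = 2872.8 counts
Ratio = 2206.9 / 2872.8 = 0.7682

0.7682


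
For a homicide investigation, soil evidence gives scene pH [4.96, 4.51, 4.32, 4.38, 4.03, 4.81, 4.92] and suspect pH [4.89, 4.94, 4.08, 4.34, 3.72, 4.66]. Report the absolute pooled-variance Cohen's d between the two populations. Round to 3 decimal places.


Pooled-variance Cohen's d for soil pH comparison:
Scene mean = 31.93 / 7 = 4.561429
Suspect mean = 26.63 / 6 = 4.438333
Scene sample variance s_s^2 = 0.120914
Suspect sample variance s_c^2 = 0.231777
Pooled variance = ((n_s-1)*s_s^2 + (n_c-1)*s_c^2) / (n_s + n_c - 2) = 0.171306
Pooled SD = sqrt(0.171306) = 0.413891
Mean difference = 0.123095
|d| = |0.123095| / 0.413891 = 0.297

0.297


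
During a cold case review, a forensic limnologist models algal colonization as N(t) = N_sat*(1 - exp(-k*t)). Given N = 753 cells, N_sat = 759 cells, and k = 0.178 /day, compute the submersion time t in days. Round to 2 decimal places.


PMSI from diatom colonization curve:
N / N_sat = 753 / 759 = 0.992095
1 - N/N_sat = 0.007905
ln(1 - N/N_sat) = -4.84026
t = -ln(1 - N/N_sat) / k = -(-4.84026) / 0.178 = 27.19 days

27.19


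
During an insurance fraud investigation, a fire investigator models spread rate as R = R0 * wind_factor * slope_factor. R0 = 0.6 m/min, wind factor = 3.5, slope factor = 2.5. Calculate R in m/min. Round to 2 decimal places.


Fire spread rate calculation:
R = R0 * wind_factor * slope_factor
= 0.6 * 3.5 * 2.5
= 2.1 * 2.5
= 5.25 m/min

5.25


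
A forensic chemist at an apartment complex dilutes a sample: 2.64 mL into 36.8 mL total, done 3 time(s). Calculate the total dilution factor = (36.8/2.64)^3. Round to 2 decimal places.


Dilution factor calculation:
Single dilution = V_total / V_sample = 36.8 / 2.64 ≈ 13.939394
Number of dilutions = 3
Total DF = (36.8 / 2.64)^3 (full precision, rounded at the end) = 2708.52

2708.52


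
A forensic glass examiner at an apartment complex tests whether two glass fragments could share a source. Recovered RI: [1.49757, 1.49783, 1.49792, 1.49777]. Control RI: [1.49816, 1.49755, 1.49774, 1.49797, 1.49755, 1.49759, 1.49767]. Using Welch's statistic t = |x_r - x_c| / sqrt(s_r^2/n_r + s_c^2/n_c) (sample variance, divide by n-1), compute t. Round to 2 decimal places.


Welch's t-criterion for glass RI comparison:
Recovered mean = sum / n_r = 5.99109 / 4 = 1.4977725
Control mean = sum / n_c = 10.48423 / 7 = 1.4977471
Recovered sample variance s_r^2 = 2.2025e-08
Control sample variance s_c^2 = 5.47571e-08
Welch SE (unpooled) = sqrt(s_r^2/n_r + s_c^2/n_c) = sqrt(5.50625e-09 + 7.82245e-09) = sqrt(1.33287e-08) = 0.00011545
|mean_r - mean_c| = 2.53571e-05
t = 2.53571e-05 / 0.00011545 = 0.22

0.22


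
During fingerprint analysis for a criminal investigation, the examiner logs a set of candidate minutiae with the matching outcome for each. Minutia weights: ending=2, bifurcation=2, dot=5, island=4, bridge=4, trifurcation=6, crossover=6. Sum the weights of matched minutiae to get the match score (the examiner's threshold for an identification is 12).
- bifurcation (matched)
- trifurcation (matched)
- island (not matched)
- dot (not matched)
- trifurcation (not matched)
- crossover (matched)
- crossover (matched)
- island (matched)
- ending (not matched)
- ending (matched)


Weighted minutiae match score:
  bifurcation: matched, +2 (running total 2)
  trifurcation: matched, +6 (running total 8)
  island: not matched, +0
  dot: not matched, +0
  trifurcation: not matched, +0
  crossover: matched, +6 (running total 14)
  crossover: matched, +6 (running total 20)
  island: matched, +4 (running total 24)
  ending: not matched, +0
  ending: matched, +2 (running total 26)
Total score = 26
Threshold = 12; verdict = identification

26


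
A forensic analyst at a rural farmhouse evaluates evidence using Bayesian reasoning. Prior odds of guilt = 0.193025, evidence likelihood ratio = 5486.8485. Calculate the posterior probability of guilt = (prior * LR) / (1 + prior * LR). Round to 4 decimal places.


Bayesian evidence evaluation:
Posterior odds = prior_odds * LR = 0.193025 * 5486.8485 = 1059.099
Posterior probability = posterior_odds / (1 + posterior_odds)
= 1059.099 / (1 + 1059.099)
= 1059.099 / 1060.099
= 0.9991

0.9991


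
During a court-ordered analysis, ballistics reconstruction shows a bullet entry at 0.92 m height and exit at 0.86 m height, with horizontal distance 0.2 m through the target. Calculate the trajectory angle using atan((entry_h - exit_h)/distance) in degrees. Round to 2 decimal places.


Bullet trajectory angle:
Height difference = 0.92 - 0.86 = 0.06 m
angle = atan(0.06 / 0.2)
angle = atan(0.3)
angle = 16.70 degrees

16.70


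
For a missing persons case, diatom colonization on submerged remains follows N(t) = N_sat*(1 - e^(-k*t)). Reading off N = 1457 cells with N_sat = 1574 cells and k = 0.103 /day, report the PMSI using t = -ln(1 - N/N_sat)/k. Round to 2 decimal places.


PMSI from diatom colonization curve:
N / N_sat = 1457 / 1574 = 0.925667
1 - N/N_sat = 0.074333
ln(1 - N/N_sat) = -2.5992
t = -ln(1 - N/N_sat) / k = -(-2.5992) / 0.103 = 25.23 days

25.23


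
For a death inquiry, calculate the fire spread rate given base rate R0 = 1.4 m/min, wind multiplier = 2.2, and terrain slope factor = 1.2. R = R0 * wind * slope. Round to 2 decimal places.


Fire spread rate calculation:
R = R0 * wind_factor * slope_factor
= 1.4 * 2.2 * 1.2
= 3.08 * 1.2
= 3.70 m/min

3.70


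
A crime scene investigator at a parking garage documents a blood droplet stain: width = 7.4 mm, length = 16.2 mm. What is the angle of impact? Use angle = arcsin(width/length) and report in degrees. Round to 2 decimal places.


Blood spatter impact angle calculation:
width / length = 7.4 / 16.2 = 0.45679
angle = arcsin(0.45679)
angle = 27.18 degrees

27.18


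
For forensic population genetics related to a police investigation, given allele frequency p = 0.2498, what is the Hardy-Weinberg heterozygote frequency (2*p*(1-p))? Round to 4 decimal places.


Hardy-Weinberg heterozygote frequency:
q = 1 - p = 1 - 0.2498 = 0.7502
2pq = 2 * 0.2498 * 0.7502 = 0.3748

0.3748


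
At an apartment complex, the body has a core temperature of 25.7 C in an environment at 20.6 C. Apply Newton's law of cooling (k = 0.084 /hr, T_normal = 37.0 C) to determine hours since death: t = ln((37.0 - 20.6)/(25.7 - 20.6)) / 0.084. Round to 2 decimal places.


Using Newton's law of cooling:
t = ln((T_normal - T_ambient) / (T_body - T_ambient)) / k
T_normal - T_ambient = 16.4
T_body - T_ambient = 5.1
Ratio = 3.215686
ln(ratio) = 1.168041
t = 1.168041 / 0.084 = 13.91 hours

13.91


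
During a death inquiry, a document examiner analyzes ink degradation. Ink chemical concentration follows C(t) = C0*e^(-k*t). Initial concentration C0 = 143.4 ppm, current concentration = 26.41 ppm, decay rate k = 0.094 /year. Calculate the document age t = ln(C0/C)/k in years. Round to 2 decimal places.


Document age estimation:
C0/C = 143.4 / 26.41 = 5.429761
ln(C0/C) = 1.691895
t = 1.691895 / 0.094 = 18.00 years

18.00


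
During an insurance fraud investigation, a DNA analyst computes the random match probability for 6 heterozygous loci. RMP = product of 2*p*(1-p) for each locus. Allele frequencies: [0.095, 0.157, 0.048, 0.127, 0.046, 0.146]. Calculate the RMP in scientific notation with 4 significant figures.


Computing RMP for 6 loci:
Locus 1: 2 * 0.095 * 0.905 = 0.17195
Locus 2: 2 * 0.157 * 0.843 = 0.264702
Locus 3: 2 * 0.048 * 0.952 = 0.091392
Locus 4: 2 * 0.127 * 0.873 = 0.221742
Locus 5: 2 * 0.046 * 0.954 = 0.087768
Locus 6: 2 * 0.146 * 0.854 = 0.249368
RMP = 2.019e-05

2.019e-05


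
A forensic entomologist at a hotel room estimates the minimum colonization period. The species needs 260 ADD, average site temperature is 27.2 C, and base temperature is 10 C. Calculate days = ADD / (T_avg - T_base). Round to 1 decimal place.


Insect development time:
Effective temperature = avg_temp - T_base = 27.2 - 10 = 17.2 C
Days = ADD / effective_temp = 260 / 17.2 = 15.1 days

15.1


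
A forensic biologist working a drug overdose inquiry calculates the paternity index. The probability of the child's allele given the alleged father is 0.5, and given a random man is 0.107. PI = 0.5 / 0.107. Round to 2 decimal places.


Paternity Index calculation:
PI = P(allele|father) / P(allele|random)
PI = 0.5 / 0.107
PI = 4.67

4.67


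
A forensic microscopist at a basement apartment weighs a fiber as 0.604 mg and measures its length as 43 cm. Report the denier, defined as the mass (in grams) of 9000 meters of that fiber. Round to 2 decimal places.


Denier calculation:
Mass in grams = 0.604 mg / 1000 = 0.000604 g
Length in meters = 43 cm / 100 = 0.43 m
Linear density = mass / length = 0.000604 / 0.43 = 0.00140465 g/m
Denier = (g/m) * 9000 = 0.00140465 * 9000 = 12.64

12.64


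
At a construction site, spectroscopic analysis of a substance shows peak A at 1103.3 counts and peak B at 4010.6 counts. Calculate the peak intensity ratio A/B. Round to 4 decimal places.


Spectral peak ratio:
Peak A = 1103.3 counts
Peak B = 4010.6 counts
Ratio = 1103.3 / 4010.6 = 0.2751

0.2751


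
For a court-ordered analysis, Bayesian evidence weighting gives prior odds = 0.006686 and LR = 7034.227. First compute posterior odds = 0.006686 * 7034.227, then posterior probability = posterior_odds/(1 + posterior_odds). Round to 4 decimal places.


Bayesian evidence evaluation:
Posterior odds = prior_odds * LR = 0.006686 * 7034.227 = 47.03084
Posterior probability = posterior_odds / (1 + posterior_odds)
= 47.03084 / (1 + 47.03084)
= 47.03084 / 48.03084
= 0.9792

0.9792


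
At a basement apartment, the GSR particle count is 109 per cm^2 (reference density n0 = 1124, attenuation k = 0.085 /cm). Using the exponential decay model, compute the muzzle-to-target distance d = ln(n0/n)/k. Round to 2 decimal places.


GSR distance calculation:
n0/n = 1124 / 109 = 10.311927
ln(n0/n) = 2.333301
d = 2.333301 / 0.085 = 27.45 cm

27.45


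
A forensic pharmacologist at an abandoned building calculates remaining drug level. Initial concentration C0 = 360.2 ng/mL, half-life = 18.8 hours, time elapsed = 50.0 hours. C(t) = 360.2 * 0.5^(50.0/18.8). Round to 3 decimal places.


Drug concentration decay:
Number of half-lives = t / t_half = 50.0 / 18.8 = 2.659574
Decay factor = 0.5^2.659574 = 0.1582663
C(t) = 360.2 * 0.1582663 = 57.008 ng/mL

57.008


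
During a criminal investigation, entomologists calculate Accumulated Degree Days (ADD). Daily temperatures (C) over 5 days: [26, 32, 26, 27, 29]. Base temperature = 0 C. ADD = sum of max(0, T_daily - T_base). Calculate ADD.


Computing ADD day by day:
Day 1: max(0, 26 - 0) = 26
Day 2: max(0, 32 - 0) = 32
Day 3: max(0, 26 - 0) = 26
Day 4: max(0, 27 - 0) = 27
Day 5: max(0, 29 - 0) = 29
Total ADD = 140

140


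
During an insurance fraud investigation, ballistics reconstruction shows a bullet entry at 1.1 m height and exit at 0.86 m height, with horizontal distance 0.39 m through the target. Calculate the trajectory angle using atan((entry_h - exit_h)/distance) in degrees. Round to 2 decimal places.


Bullet trajectory angle:
Height difference = 1.1 - 0.86 = 0.24 m
angle = atan(0.24 / 0.39)
angle = atan(0.615385)
angle = 31.61 degrees

31.61


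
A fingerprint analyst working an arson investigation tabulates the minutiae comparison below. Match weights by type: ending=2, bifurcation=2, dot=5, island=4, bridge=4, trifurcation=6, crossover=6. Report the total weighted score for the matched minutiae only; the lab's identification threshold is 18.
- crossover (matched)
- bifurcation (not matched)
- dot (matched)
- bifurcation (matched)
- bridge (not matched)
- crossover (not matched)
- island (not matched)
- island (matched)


Weighted minutiae match score:
  crossover: matched, +6 (running total 6)
  bifurcation: not matched, +0
  dot: matched, +5 (running total 11)
  bifurcation: matched, +2 (running total 13)
  bridge: not matched, +0
  crossover: not matched, +0
  island: not matched, +0
  island: matched, +4 (running total 17)
Total score = 17
Threshold = 18; verdict = inconclusive

17


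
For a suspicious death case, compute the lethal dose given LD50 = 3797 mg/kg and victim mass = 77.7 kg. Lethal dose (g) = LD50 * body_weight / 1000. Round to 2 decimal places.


Lethal dose calculation:
Lethal dose = LD50 * body_weight / 1000
= 3797 * 77.7 / 1000
= 295026.9 / 1000
= 295.03 g

295.03


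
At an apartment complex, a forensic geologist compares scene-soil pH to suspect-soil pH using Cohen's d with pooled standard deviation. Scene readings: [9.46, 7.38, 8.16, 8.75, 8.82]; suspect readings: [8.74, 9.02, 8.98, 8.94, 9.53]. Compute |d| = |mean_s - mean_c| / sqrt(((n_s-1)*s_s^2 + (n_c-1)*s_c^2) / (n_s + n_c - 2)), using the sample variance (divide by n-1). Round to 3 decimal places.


Pooled-variance Cohen's d for soil pH comparison:
Scene mean = 42.57 / 5 = 8.514
Suspect mean = 45.21 / 5 = 9.042
Scene sample variance s_s^2 = 0.61388
Suspect sample variance s_c^2 = 0.08602
Pooled variance = ((n_s-1)*s_s^2 + (n_c-1)*s_c^2) / (n_s + n_c - 2) = 0.34995
Pooled SD = sqrt(0.34995) = 0.591566
Mean difference = -0.528
|d| = |-0.528| / 0.591566 = 0.893

0.893


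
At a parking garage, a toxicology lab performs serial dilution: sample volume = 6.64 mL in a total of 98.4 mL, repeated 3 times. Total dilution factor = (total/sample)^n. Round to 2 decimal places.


Dilution factor calculation:
Single dilution = V_total / V_sample = 98.4 / 6.64 ≈ 14.819277
Number of dilutions = 3
Total DF = (98.4 / 6.64)^3 (full precision, rounded at the end) = 3254.48

3254.48


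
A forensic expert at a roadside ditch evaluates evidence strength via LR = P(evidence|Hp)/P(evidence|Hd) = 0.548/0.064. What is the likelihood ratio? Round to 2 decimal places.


Likelihood ratio calculation:
LR = P(E|Hp) / P(E|Hd)
LR = 0.548 / 0.064
LR = 8.56

8.56


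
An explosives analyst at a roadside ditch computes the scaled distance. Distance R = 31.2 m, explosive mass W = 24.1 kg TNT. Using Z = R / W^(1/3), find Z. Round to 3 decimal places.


Scaled distance calculation:
W^(1/3) = 24.1^(1/3) = 2.8885
Z = R / W^(1/3) = 31.2 / 2.8885
Z = 10.801 m/kg^(1/3)

10.801


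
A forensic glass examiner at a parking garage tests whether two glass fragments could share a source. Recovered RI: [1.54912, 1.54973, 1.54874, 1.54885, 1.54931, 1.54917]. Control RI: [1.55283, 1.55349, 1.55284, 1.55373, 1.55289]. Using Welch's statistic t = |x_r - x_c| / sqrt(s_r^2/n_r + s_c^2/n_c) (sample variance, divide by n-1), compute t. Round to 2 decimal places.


Welch's t-criterion for glass RI comparison:
Recovered mean = sum / n_r = 9.29492 / 6 = 1.5491533
Control mean = sum / n_c = 7.76578 / 5 = 1.553156
Recovered sample variance s_r^2 = 1.24267e-07
Control sample variance s_c^2 = 1.7948e-07
Welch SE (unpooled) = sqrt(s_r^2/n_r + s_c^2/n_c) = sqrt(2.07111e-08 + 3.5896e-08) = sqrt(5.66071e-08) = 0.000237922
|mean_r - mean_c| = 0.00400267
t = 0.00400267 / 0.000237922 = 16.82

16.82


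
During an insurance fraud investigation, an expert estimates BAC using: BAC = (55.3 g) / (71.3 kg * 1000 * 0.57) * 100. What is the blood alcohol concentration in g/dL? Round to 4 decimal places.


Applying the Widmark formula:
BAC = (dose_g / (body_wt * 1000 * r)) * 100
Denominator = 71.3 * 1000 * 0.57 = 40641
BAC = (55.3 / 40641) * 100
BAC = 0.1361 g/dL

0.1361


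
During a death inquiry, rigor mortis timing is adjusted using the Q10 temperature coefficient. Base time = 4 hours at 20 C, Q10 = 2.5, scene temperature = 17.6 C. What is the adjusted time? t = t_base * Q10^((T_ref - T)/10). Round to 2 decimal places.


Rigor mortis time adjustment:
Exponent = (T_ref - T_actual) / 10 = (20 - 17.6) / 10 = 0.24
Q10 factor = 2.5^0.24 = 1.24596
t_adjusted = 4 * 1.24596 = 4.98 hours

4.98


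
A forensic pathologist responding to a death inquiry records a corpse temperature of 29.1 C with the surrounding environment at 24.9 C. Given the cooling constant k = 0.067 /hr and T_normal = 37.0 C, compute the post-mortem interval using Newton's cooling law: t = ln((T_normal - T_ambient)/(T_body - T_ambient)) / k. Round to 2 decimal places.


Using Newton's law of cooling:
t = ln((T_normal - T_ambient) / (T_body - T_ambient)) / k
T_normal - T_ambient = 12.1
T_body - T_ambient = 4.2
Ratio = 2.880952
ln(ratio) = 1.058121
t = 1.058121 / 0.067 = 15.79 hours

15.79


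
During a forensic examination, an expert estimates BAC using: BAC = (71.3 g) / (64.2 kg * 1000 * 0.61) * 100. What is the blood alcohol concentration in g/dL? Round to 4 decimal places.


Applying the Widmark formula:
BAC = (dose_g / (body_wt * 1000 * r)) * 100
Denominator = 64.2 * 1000 * 0.61 = 39162
BAC = (71.3 / 39162) * 100
BAC = 0.1821 g/dL

0.1821


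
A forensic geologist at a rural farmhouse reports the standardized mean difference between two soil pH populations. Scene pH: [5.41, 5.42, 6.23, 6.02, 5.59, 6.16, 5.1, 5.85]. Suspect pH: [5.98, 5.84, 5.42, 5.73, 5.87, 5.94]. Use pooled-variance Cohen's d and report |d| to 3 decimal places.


Pooled-variance Cohen's d for soil pH comparison:
Scene mean = 45.78 / 8 = 5.7225
Suspect mean = 34.78 / 6 = 5.796667
Scene sample variance s_s^2 = 0.163993
Suspect sample variance s_c^2 = 0.041547
Pooled variance = ((n_s-1)*s_s^2 + (n_c-1)*s_c^2) / (n_s + n_c - 2) = 0.112974
Pooled SD = sqrt(0.112974) = 0.336116
Mean difference = -0.074167
|d| = |-0.074167| / 0.336116 = 0.221

0.221


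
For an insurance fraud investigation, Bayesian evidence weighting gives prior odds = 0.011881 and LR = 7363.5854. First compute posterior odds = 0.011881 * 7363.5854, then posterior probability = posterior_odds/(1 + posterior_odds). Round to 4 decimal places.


Bayesian evidence evaluation:
Posterior odds = prior_odds * LR = 0.011881 * 7363.5854 = 87.48676
Posterior probability = posterior_odds / (1 + posterior_odds)
= 87.48676 / (1 + 87.48676)
= 87.48676 / 88.48676
= 0.9887

0.9887


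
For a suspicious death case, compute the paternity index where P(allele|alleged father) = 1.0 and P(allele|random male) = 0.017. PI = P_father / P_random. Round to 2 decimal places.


Paternity Index calculation:
PI = P(allele|father) / P(allele|random)
PI = 1.0 / 0.017
PI = 58.82

58.82


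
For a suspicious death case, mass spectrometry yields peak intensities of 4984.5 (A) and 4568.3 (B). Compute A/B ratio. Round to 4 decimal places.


Spectral peak ratio:
Peak A = 4984.5 counts
Peak B = 4568.3 counts
Ratio = 4984.5 / 4568.3 = 1.0911

1.0911


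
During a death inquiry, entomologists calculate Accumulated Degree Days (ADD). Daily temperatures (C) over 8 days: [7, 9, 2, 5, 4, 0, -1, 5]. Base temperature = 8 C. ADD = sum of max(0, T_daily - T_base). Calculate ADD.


Computing ADD day by day:
Day 1: max(0, 7 - 8) = 0
Day 2: max(0, 9 - 8) = 1
Day 3: max(0, 2 - 8) = 0
Day 4: max(0, 5 - 8) = 0
Day 5: max(0, 4 - 8) = 0
Day 6: max(0, 0 - 8) = 0
Day 7: max(0, -1 - 8) = 0
Day 8: max(0, 5 - 8) = 0
Total ADD = 1

1


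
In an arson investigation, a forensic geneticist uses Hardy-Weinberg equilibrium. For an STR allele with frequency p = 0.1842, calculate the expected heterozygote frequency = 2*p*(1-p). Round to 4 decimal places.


Hardy-Weinberg heterozygote frequency:
q = 1 - p = 1 - 0.1842 = 0.8158
2pq = 2 * 0.1842 * 0.8158 = 0.3005

0.3005


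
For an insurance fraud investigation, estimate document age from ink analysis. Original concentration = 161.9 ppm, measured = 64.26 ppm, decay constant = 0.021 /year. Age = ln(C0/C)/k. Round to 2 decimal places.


Document age estimation:
C0/C = 161.9 / 64.26 = 2.519452
ln(C0/C) = 0.924041
t = 0.924041 / 0.021 = 44.00 years

44.00


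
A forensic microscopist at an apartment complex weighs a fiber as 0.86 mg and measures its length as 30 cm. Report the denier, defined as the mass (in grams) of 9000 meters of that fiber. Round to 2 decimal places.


Denier calculation:
Mass in grams = 0.86 mg / 1000 = 0.00086 g
Length in meters = 30 cm / 100 = 0.3 m
Linear density = mass / length = 0.00086 / 0.3 = 0.00286667 g/m
Denier = (g/m) * 9000 = 0.00286667 * 9000 = 25.80

25.80


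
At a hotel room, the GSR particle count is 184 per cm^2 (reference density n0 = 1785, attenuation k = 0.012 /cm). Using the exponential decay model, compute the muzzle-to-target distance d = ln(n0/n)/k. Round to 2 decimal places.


GSR distance calculation:
n0/n = 1785 / 184 = 9.701087
ln(n0/n) = 2.272238
d = 2.272238 / 0.012 = 189.35 cm

189.35


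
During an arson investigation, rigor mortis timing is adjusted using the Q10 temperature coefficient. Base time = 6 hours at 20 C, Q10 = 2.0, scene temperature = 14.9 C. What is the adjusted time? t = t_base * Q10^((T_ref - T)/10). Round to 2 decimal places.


Rigor mortis time adjustment:
Exponent = (T_ref - T_actual) / 10 = (20 - 14.9) / 10 = 0.51
Q10 factor = 2.0^0.51 = 1.42405
t_adjusted = 6 * 1.42405 = 8.54 hours

8.54


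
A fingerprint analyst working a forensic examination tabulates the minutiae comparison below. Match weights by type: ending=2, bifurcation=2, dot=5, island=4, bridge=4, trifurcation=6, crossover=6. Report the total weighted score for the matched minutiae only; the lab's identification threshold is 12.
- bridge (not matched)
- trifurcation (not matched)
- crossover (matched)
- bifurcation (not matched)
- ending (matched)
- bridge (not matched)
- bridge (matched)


Weighted minutiae match score:
  bridge: not matched, +0
  trifurcation: not matched, +0
  crossover: matched, +6 (running total 6)
  bifurcation: not matched, +0
  ending: matched, +2 (running total 8)
  bridge: not matched, +0
  bridge: matched, +4 (running total 12)
Total score = 12
Threshold = 12; verdict = identification

12


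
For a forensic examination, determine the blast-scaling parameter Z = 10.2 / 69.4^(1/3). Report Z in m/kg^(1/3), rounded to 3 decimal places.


Scaled distance calculation:
W^(1/3) = 69.4^(1/3) = 4.109476
Z = R / W^(1/3) = 10.2 / 4.109476
Z = 2.482 m/kg^(1/3)

2.482


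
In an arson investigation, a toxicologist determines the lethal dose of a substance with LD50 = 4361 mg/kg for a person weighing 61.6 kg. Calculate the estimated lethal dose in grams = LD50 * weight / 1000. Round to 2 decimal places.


Lethal dose calculation:
Lethal dose = LD50 * body_weight / 1000
= 4361 * 61.6 / 1000
= 268637.6 / 1000
= 268.64 g

268.64


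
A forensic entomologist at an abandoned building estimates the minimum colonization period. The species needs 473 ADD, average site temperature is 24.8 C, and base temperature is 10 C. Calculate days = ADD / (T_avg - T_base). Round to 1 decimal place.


Insect development time:
Effective temperature = avg_temp - T_base = 24.8 - 10 = 14.8 C
Days = ADD / effective_temp = 473 / 14.8 = 32.0 days

32.0


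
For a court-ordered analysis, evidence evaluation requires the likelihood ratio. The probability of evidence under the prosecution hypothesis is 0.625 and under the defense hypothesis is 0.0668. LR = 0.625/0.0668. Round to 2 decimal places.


Likelihood ratio calculation:
LR = P(E|Hp) / P(E|Hd)
LR = 0.625 / 0.0668
LR = 9.36

9.36


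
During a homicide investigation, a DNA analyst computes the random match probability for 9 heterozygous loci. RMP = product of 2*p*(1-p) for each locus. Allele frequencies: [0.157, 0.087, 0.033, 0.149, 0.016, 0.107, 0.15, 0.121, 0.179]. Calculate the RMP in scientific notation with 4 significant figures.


Computing RMP for 9 loci:
Locus 1: 2 * 0.157 * 0.843 = 0.264702
Locus 2: 2 * 0.087 * 0.913 = 0.158862
Locus 3: 2 * 0.033 * 0.967 = 0.063822
Locus 4: 2 * 0.149 * 0.851 = 0.253598
Locus 5: 2 * 0.016 * 0.984 = 0.031488
Locus 6: 2 * 0.107 * 0.893 = 0.191102
Locus 7: 2 * 0.15 * 0.85 = 0.255
Locus 8: 2 * 0.121 * 0.879 = 0.212718
Locus 9: 2 * 0.179 * 0.821 = 0.293918
RMP = 6.529e-08

6.529e-08


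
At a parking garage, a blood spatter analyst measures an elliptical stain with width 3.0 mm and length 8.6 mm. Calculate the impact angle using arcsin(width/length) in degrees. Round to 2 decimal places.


Blood spatter impact angle calculation:
width / length = 3.0 / 8.6 = 0.348837
angle = arcsin(0.348837)
angle = 20.42 degrees

20.42


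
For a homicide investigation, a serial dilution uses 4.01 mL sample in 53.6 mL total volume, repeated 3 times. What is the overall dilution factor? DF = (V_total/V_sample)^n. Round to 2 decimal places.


Dilution factor calculation:
Single dilution = V_total / V_sample = 53.6 / 4.01 ≈ 13.366584
Number of dilutions = 3
Total DF = (53.6 / 4.01)^3 (full precision, rounded at the end) = 2388.15

2388.15


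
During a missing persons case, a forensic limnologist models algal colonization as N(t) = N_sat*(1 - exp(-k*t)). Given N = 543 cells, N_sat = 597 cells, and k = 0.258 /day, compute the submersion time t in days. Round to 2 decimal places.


PMSI from diatom colonization curve:
N / N_sat = 543 / 597 = 0.909548
1 - N/N_sat = 0.090452
ln(1 - N/N_sat) = -2.402936
t = -ln(1 - N/N_sat) / k = -(-2.402936) / 0.258 = 9.31 days

9.31


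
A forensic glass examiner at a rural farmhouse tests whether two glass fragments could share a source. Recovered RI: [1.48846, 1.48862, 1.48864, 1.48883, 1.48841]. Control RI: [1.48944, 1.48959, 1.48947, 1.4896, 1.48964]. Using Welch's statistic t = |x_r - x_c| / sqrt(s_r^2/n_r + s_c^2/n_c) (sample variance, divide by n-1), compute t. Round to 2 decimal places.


Welch's t-criterion for glass RI comparison:
Recovered mean = sum / n_r = 7.44296 / 5 = 1.488592
Control mean = sum / n_c = 7.44774 / 5 = 1.489548
Recovered sample variance s_r^2 = 2.757e-08
Control sample variance s_c^2 = 7.67e-09
Welch SE (unpooled) = sqrt(s_r^2/n_r + s_c^2/n_c) = sqrt(5.514e-09 + 1.534e-09) = sqrt(7.048e-09) = 8.39524e-05
|mean_r - mean_c| = 0.000956
t = 0.000956 / 8.39524e-05 = 11.39

11.39


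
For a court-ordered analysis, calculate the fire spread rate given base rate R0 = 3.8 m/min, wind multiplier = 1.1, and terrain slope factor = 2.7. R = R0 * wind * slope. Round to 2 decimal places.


Fire spread rate calculation:
R = R0 * wind_factor * slope_factor
= 3.8 * 1.1 * 2.7
= 4.18 * 2.7
= 11.29 m/min

11.29


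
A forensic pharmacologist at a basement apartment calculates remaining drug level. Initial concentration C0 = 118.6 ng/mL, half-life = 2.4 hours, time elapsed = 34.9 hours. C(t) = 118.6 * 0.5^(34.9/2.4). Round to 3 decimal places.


Drug concentration decay:
Number of half-lives = t / t_half = 34.9 / 2.4 = 14.541667
Decay factor = 0.5^14.541667 = 0.00004193
C(t) = 118.6 * 0.00004193 = 0.005 ng/mL

0.005


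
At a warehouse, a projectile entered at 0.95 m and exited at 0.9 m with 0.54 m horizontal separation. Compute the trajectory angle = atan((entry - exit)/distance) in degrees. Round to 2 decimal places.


Bullet trajectory angle:
Height difference = 0.95 - 0.9 = 0.05 m
angle = atan(0.05 / 0.54)
angle = atan(0.092593)
angle = 5.29 degrees

5.29


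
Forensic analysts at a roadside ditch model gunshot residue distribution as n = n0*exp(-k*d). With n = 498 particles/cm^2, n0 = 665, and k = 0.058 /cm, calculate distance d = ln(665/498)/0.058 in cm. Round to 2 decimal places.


GSR distance calculation:
n0/n = 665 / 498 = 1.335341
ln(n0/n) = 0.289187
d = 0.289187 / 0.058 = 4.99 cm

4.99


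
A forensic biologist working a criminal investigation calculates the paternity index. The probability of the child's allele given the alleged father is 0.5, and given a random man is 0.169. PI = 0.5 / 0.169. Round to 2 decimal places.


Paternity Index calculation:
PI = P(allele|father) / P(allele|random)
PI = 0.5 / 0.169
PI = 2.96

2.96


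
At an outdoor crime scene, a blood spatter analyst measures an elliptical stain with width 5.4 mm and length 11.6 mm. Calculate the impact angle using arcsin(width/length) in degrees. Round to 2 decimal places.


Blood spatter impact angle calculation:
width / length = 5.4 / 11.6 = 0.465517
angle = arcsin(0.465517)
angle = 27.74 degrees

27.74


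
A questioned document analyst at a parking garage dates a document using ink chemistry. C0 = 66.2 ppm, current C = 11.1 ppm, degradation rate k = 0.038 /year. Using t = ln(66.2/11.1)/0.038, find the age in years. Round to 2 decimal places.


Document age estimation:
C0/C = 66.2 / 11.1 = 5.963964
ln(C0/C) = 1.785735
t = 1.785735 / 0.038 = 46.99 years

46.99


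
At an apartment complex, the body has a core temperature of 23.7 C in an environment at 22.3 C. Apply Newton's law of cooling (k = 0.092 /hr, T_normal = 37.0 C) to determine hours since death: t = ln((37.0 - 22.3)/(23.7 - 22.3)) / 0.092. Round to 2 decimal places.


Using Newton's law of cooling:
t = ln((T_normal - T_ambient) / (T_body - T_ambient)) / k
T_normal - T_ambient = 14.7
T_body - T_ambient = 1.4
Ratio = 10.5
ln(ratio) = 2.351375
t = 2.351375 / 0.092 = 25.56 hours

25.56


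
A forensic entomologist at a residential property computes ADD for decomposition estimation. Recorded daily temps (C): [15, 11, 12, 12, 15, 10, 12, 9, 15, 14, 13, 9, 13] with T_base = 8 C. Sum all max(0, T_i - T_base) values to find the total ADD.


Computing ADD day by day:
Day 1: max(0, 15 - 8) = 7
Day 2: max(0, 11 - 8) = 3
Day 3: max(0, 12 - 8) = 4
Day 4: max(0, 12 - 8) = 4
Day 5: max(0, 15 - 8) = 7
Day 6: max(0, 10 - 8) = 2
Day 7: max(0, 12 - 8) = 4
Day 8: max(0, 9 - 8) = 1
Day 9: max(0, 15 - 8) = 7
Day 10: max(0, 14 - 8) = 6
Day 11: max(0, 13 - 8) = 5
Day 12: max(0, 9 - 8) = 1
Day 13: max(0, 13 - 8) = 5
Total ADD = 56

56


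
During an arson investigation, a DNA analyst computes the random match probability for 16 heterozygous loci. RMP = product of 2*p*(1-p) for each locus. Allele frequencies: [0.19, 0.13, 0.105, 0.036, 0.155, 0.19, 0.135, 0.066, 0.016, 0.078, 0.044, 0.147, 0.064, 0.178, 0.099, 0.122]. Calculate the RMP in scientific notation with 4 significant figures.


Computing RMP for 16 loci:
Locus 1: 2 * 0.19 * 0.81 = 0.3078
Locus 2: 2 * 0.13 * 0.87 = 0.2262
Locus 3: 2 * 0.105 * 0.895 = 0.18795
Locus 4: 2 * 0.036 * 0.964 = 0.069408
Locus 5: 2 * 0.155 * 0.845 = 0.26195
Locus 6: 2 * 0.19 * 0.81 = 0.3078
Locus 7: 2 * 0.135 * 0.865 = 0.23355
Locus 8: 2 * 0.066 * 0.934 = 0.123288
Locus 9: 2 * 0.016 * 0.984 = 0.031488
Locus 10: 2 * 0.078 * 0.922 = 0.143832
Locus 11: 2 * 0.044 * 0.956 = 0.084128
Locus 12: 2 * 0.147 * 0.853 = 0.250782
Locus 13: 2 * 0.064 * 0.936 = 0.119808
Locus 14: 2 * 0.178 * 0.822 = 0.292632
Locus 15: 2 * 0.099 * 0.901 = 0.178398
Locus 16: 2 * 0.122 * 0.878 = 0.214232
RMP = 2.700e-13

2.700e-13


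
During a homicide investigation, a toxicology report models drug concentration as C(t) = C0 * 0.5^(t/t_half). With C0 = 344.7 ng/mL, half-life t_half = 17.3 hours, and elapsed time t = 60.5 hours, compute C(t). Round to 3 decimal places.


Drug concentration decay:
Number of half-lives = t / t_half = 60.5 / 17.3 = 3.49711
Decay factor = 0.5^3.49711 = 0.08856558
C(t) = 344.7 * 0.08856558 = 30.529 ng/mL

30.529
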